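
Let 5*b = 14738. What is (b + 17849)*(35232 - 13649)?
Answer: 2244265089/5 ≈ 4.4885e+8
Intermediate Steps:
b = 14738/5 (b = (1/5)*14738 = 14738/5 ≈ 2947.6)
(b + 17849)*(35232 - 13649) = (14738/5 + 17849)*(35232 - 13649) = (103983/5)*21583 = 2244265089/5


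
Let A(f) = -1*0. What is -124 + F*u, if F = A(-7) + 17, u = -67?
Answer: -1263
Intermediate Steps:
A(f) = 0
F = 17 (F = 0 + 17 = 17)
-124 + F*u = -124 + 17*(-67) = -124 - 1139 = -1263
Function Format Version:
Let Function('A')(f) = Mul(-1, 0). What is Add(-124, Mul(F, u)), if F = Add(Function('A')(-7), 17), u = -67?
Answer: -1263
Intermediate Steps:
Function('A')(f) = 0
F = 17 (F = Add(0, 17) = 17)
Add(-124, Mul(F, u)) = Add(-124, Mul(17, -67)) = Add(-124, -1139) = -1263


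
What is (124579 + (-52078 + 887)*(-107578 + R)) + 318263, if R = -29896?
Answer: 7037874376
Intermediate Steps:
(124579 + (-52078 + 887)*(-107578 + R)) + 318263 = (124579 + (-52078 + 887)*(-107578 - 29896)) + 318263 = (124579 - 51191*(-137474)) + 318263 = (124579 + 7037431534) + 318263 = 7037556113 + 318263 = 7037874376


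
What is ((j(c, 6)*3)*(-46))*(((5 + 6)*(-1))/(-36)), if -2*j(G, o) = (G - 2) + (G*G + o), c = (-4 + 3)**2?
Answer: 253/2 ≈ 126.50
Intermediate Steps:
c = 1 (c = (-1)**2 = 1)
j(G, o) = 1 - G/2 - o/2 - G**2/2 (j(G, o) = -((G - 2) + (G*G + o))/2 = -((-2 + G) + (G**2 + o))/2 = -((-2 + G) + (o + G**2))/2 = -(-2 + G + o + G**2)/2 = 1 - G/2 - o/2 - G**2/2)
((j(c, 6)*3)*(-46))*(((5 + 6)*(-1))/(-36)) = (((1 - 1/2*1 - 1/2*6 - 1/2*1**2)*3)*(-46))*(((5 + 6)*(-1))/(-36)) = (((1 - 1/2 - 3 - 1/2*1)*3)*(-46))*((11*(-1))*(-1/36)) = (((1 - 1/2 - 3 - 1/2)*3)*(-46))*(-11*(-1/36)) = (-3*3*(-46))*(11/36) = -9*(-46)*(11/36) = 414*(11/36) = 253/2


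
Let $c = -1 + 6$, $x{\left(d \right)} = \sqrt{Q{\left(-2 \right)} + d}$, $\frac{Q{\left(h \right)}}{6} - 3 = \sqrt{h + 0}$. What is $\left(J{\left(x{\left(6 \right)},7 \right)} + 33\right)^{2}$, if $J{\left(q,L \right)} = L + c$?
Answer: $2025$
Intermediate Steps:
$Q{\left(h \right)} = 18 + 6 \sqrt{h}$ ($Q{\left(h \right)} = 18 + 6 \sqrt{h + 0} = 18 + 6 \sqrt{h}$)
$x{\left(d \right)} = \sqrt{18 + d + 6 i \sqrt{2}}$ ($x{\left(d \right)} = \sqrt{\left(18 + 6 \sqrt{-2}\right) + d} = \sqrt{\left(18 + 6 i \sqrt{2}\right) + d} = \sqrt{18 + d + 6 i \sqrt{2}}$)
$c = 5$
$J{\left(q,L \right)} = 5 + L$ ($J{\left(q,L \right)} = L + 5 = 5 + L$)
$\left(J{\left(x{\left(6 \right)},7 \right)} + 33\right)^{2} = \left(\left(5 + 7\right) + 33\right)^{2} = \left(12 + 33\right)^{2} = 45^{2} = 2025$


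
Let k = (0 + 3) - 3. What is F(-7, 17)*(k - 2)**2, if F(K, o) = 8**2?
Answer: 256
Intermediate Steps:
F(K, o) = 64
k = 0 (k = 3 - 3 = 0)
F(-7, 17)*(k - 2)**2 = 64*(0 - 2)**2 = 64*(-2)**2 = 64*4 = 256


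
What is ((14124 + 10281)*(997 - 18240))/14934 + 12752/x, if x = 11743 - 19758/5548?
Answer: -4567803712990471/162109580534 ≈ -28177.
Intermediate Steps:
x = 32565203/2774 (x = 11743 - 19758*1/5548 = 11743 - 9879/2774 = 32565203/2774 ≈ 11739.)
((14124 + 10281)*(997 - 18240))/14934 + 12752/x = ((14124 + 10281)*(997 - 18240))/14934 + 12752/(32565203/2774) = (24405*(-17243))*(1/14934) + 12752*(2774/32565203) = -420815415*1/14934 + 35374048/32565203 = -140271805/4978 + 35374048/32565203 = -4567803712990471/162109580534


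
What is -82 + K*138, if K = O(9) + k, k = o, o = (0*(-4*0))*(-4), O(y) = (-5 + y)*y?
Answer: 4886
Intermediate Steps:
O(y) = y*(-5 + y)
o = 0 (o = (0*0)*(-4) = 0*(-4) = 0)
k = 0
K = 36 (K = 9*(-5 + 9) + 0 = 9*4 + 0 = 36 + 0 = 36)
-82 + K*138 = -82 + 36*138 = -82 + 4968 = 4886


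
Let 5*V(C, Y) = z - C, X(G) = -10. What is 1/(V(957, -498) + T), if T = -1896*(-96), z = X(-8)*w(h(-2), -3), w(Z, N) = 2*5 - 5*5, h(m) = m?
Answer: 5/909273 ≈ 5.4989e-6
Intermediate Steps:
w(Z, N) = -15 (w(Z, N) = 10 - 25 = -15)
z = 150 (z = -10*(-15) = 150)
V(C, Y) = 30 - C/5 (V(C, Y) = (150 - C)/5 = 30 - C/5)
T = 182016
1/(V(957, -498) + T) = 1/((30 - ⅕*957) + 182016) = 1/((30 - 957/5) + 182016) = 1/(-807/5 + 182016) = 1/(909273/5) = 5/909273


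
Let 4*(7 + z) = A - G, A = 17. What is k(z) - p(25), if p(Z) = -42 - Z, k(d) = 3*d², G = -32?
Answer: 2395/16 ≈ 149.69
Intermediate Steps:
z = 21/4 (z = -7 + (17 - 1*(-32))/4 = -7 + (17 + 32)/4 = -7 + (¼)*49 = -7 + 49/4 = 21/4 ≈ 5.2500)
k(z) - p(25) = 3*(21/4)² - (-42 - 1*25) = 3*(441/16) - (-42 - 25) = 1323/16 - 1*(-67) = 1323/16 + 67 = 2395/16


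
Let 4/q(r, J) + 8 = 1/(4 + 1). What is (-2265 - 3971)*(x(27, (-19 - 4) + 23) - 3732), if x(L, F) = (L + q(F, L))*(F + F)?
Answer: 23272752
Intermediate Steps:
q(r, J) = -20/39 (q(r, J) = 4/(-8 + 1/(4 + 1)) = 4/(-8 + 1/5) = 4/(-8 + ⅕) = 4/(-39/5) = 4*(-5/39) = -20/39)
x(L, F) = 2*F*(-20/39 + L) (x(L, F) = (L - 20/39)*(F + F) = (-20/39 + L)*(2*F) = 2*F*(-20/39 + L))
(-2265 - 3971)*(x(27, (-19 - 4) + 23) - 3732) = (-2265 - 3971)*(2*((-19 - 4) + 23)*(-20 + 39*27)/39 - 3732) = -6236*(2*(-23 + 23)*(-20 + 1053)/39 - 3732) = -6236*((2/39)*0*1033 - 3732) = -6236*(0 - 3732) = -6236*(-3732) = 23272752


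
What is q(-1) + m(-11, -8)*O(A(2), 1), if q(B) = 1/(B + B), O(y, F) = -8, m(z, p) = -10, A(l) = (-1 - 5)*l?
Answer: 159/2 ≈ 79.500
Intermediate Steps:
A(l) = -6*l
q(B) = 1/(2*B)
q(-1) + m(-11, -8)*O(A(2), 1) = (1/2)/(-1) - 10*(-8) = (1/2)*(-1) + 80 = -1/2 + 80 = 159/2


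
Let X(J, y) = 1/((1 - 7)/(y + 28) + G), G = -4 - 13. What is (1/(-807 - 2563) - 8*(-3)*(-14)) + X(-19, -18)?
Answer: -49830549/148280 ≈ -336.06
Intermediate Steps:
G = -17
X(J, y) = 1/(-17 - 6/(28 + y)) (X(J, y) = 1/((1 - 7)/(y + 28) - 17) = 1/(-6/(28 + y) - 17) = 1/(-17 - 6/(28 + y)))
(1/(-807 - 2563) - 8*(-3)*(-14)) + X(-19, -18) = (1/(-807 - 2563) - 8*(-3)*(-14)) + (-28 - 1*(-18))/(482 + 17*(-18)) = (1/(-3370) + 24*(-14)) + (-28 + 18)/(482 - 306) = (-1/3370 - 336) - 10/176 = -1132321/3370 + (1/176)*(-10) = -1132321/3370 - 5/88 = -49830549/148280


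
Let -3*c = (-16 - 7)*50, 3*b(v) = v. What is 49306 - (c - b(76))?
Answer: 48948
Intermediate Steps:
b(v) = v/3
c = 1150/3 (c = -(-16 - 7)*50/3 = -(-23)*50/3 = -1/3*(-1150) = 1150/3 ≈ 383.33)
49306 - (c - b(76)) = 49306 - (1150/3 - 76/3) = 49306 - 1*358 = 49306 - 358 = 48948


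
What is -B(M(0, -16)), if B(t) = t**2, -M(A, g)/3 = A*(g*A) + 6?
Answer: -324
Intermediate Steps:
M(A, g) = -18 - 3*g*A**2 (M(A, g) = -3*(A*(g*A) + 6) = -3*(A*(A*g) + 6) = -3*(g*A**2 + 6) = -3*(6 + g*A**2) = -18 - 3*g*A**2)
-B(M(0, -16)) = -(-18 - 3*(-16)*0**2)**2 = -(-18 - 3*(-16)*0)**2 = -(-18 + 0)**2 = -1*(-18)**2 = -1*324 = -324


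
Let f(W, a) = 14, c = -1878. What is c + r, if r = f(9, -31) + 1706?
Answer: -158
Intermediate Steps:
r = 1720 (r = 14 + 1706 = 1720)
c + r = -1878 + 1720 = -158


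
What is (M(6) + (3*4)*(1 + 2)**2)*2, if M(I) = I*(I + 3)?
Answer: 324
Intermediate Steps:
M(I) = I*(3 + I)
(M(6) + (3*4)*(1 + 2)**2)*2 = (6*(3 + 6) + (3*4)*(1 + 2)**2)*2 = (6*9 + 12*3**2)*2 = (54 + 12*9)*2 = (54 + 108)*2 = 162*2 = 324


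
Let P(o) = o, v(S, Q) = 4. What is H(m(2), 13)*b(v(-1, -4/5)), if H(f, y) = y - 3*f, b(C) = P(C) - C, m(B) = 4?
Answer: 0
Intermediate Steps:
b(C) = 0 (b(C) = C - C = 0)
H(m(2), 13)*b(v(-1, -4/5)) = (13 - 3*4)*0 = (13 - 12)*0 = 1*0 = 0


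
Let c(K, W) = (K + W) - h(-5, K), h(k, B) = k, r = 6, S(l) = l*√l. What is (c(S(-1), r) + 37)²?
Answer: (48 - I)² ≈ 2303.0 - 96.0*I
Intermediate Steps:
S(l) = l^(3/2)
c(K, W) = 5 + K + W (c(K, W) = (K + W) - 1*(-5) = (K + W) + 5 = 5 + K + W)
(c(S(-1), r) + 37)² = ((5 + (-1)^(3/2) + 6) + 37)² = ((5 - I + 6) + 37)² = ((11 - I) + 37)² = (48 - I)²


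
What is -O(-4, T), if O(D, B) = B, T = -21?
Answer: 21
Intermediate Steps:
-O(-4, T) = -1*(-21) = 21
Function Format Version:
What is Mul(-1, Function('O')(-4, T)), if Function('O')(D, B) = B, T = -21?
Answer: 21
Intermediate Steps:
Mul(-1, Function('O')(-4, T)) = Mul(-1, -21) = 21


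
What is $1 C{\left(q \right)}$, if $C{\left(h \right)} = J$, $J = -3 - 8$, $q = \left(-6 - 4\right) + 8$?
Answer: $-11$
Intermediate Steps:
$q = -2$ ($q = -10 + 8 = -2$)
$J = -11$
$C{\left(h \right)} = -11$
$1 C{\left(q \right)} = 1 \left(-11\right) = -11$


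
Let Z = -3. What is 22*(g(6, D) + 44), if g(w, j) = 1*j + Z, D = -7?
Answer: 748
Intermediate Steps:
g(w, j) = -3 + j (g(w, j) = 1*j - 3 = j - 3 = -3 + j)
22*(g(6, D) + 44) = 22*((-3 - 7) + 44) = 22*(-10 + 44) = 22*34 = 748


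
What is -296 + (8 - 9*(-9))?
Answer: -207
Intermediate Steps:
-296 + (8 - 9*(-9)) = -296 + (8 + 81) = -296 + 89 = -207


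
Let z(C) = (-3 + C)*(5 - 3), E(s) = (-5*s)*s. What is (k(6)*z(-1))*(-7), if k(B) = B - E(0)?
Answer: 336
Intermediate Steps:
E(s) = -5*s²
z(C) = -6 + 2*C (z(C) = (-3 + C)*2 = -6 + 2*C)
k(B) = B (k(B) = B - (-5)*0² = B - (-5)*0 = B - 1*0 = B + 0 = B)
(k(6)*z(-1))*(-7) = (6*(-6 + 2*(-1)))*(-7) = (6*(-6 - 2))*(-7) = (6*(-8))*(-7) = -48*(-7) = 336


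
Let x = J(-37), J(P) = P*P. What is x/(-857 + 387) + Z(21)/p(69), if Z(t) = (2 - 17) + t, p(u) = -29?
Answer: -42521/13630 ≈ -3.1197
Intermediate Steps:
J(P) = P²
x = 1369 (x = (-37)² = 1369)
Z(t) = -15 + t
x/(-857 + 387) + Z(21)/p(69) = 1369/(-857 + 387) + (-15 + 21)/(-29) = 1369/(-470) + 6*(-1/29) = 1369*(-1/470) - 6/29 = -1369/470 - 6/29 = -42521/13630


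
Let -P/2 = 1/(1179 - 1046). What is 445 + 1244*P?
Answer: 56697/133 ≈ 426.29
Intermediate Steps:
P = -2/133 (P = -2/(1179 - 1046) = -2/133 ≈ -0.015038)
445 + 1244*P = 445 + 1244*(-2/133) = 445 - 2488/133 = 56697/133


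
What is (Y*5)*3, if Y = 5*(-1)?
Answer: -75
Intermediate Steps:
Y = -5
(Y*5)*3 = -5*5*3 = -25*3 = -75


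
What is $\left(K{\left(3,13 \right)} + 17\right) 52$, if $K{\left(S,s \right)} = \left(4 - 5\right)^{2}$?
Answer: $936$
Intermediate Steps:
$K{\left(S,s \right)} = 1$ ($K{\left(S,s \right)} = \left(-1\right)^{2} = 1$)
$\left(K{\left(3,13 \right)} + 17\right) 52 = \left(1 + 17\right) 52 = 18 \cdot 52 = 936$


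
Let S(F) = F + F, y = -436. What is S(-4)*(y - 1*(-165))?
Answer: 2168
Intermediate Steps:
S(F) = 2*F
S(-4)*(y - 1*(-165)) = (2*(-4))*(-436 - 1*(-165)) = -8*(-436 + 165) = -8*(-271) = 2168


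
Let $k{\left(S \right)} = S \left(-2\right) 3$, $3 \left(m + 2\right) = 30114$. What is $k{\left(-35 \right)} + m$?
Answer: $10246$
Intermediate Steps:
$m = 10036$ ($m = -2 + \frac{1}{3} \cdot 30114 = -2 + 10038 = 10036$)
$k{\left(S \right)} = - 6 S$ ($k{\left(S \right)} = - 2 S 3 = - 6 S$)
$k{\left(-35 \right)} + m = \left(-6\right) \left(-35\right) + 10036 = 210 + 10036 = 10246$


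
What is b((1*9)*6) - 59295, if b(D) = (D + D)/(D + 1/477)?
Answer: -1527328389/25759 ≈ -59293.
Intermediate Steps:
b(D) = 2*D/(1/477 + D) (b(D) = (2*D)/(D + 1/477) = (2*D)/(1/477 + D) = 2*D/(1/477 + D))
b((1*9)*6) - 59295 = 954*((1*9)*6)/(1 + 477*((1*9)*6)) - 59295 = 954*(9*6)/(1 + 477*(9*6)) - 59295 = 954*54/(1 + 477*54) - 59295 = 954*54/(1 + 25758) - 59295 = 954*54/25759 - 59295 = 954*54*(1/25759) - 59295 = 51516/25759 - 59295 = -1527328389/25759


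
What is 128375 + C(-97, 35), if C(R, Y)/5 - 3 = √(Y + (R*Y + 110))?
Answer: 128390 + 25*I*√130 ≈ 1.2839e+5 + 285.04*I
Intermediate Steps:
C(R, Y) = 15 + 5*√(110 + Y + R*Y) (C(R, Y) = 15 + 5*√(Y + (R*Y + 110)) = 15 + 5*√(Y + (110 + R*Y)) = 15 + 5*√(110 + Y + R*Y))
128375 + C(-97, 35) = 128375 + (15 + 5*√(110 + 35 - 97*35)) = 128375 + (15 + 5*√(110 + 35 - 3395)) = 128375 + (15 + 5*√(-3250)) = 128375 + (15 + 5*(5*I*√130)) = 128375 + (15 + 25*I*√130) = 128390 + 25*I*√130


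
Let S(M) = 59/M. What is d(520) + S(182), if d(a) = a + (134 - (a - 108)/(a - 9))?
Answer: 1240377/1898 ≈ 653.52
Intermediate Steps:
d(a) = 134 + a - (-108 + a)/(-9 + a) (d(a) = a + (134 - (-108 + a)/(-9 + a)) = 134 + a - (-108 + a)/(-9 + a))
d(520) + S(182) = (-1098 + 520² + 124*520)/(-9 + 520) + 59/182 = (-1098 + 270400 + 64480)/511 + 59*(1/182) = (1/511)*333782 + 59/182 = 333782/511 + 59/182 = 1240377/1898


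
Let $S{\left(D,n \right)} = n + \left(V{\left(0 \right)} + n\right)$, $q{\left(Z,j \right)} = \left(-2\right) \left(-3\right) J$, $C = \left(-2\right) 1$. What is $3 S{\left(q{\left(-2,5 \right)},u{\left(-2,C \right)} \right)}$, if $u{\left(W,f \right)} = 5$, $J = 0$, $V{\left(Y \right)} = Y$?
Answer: $30$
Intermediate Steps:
$C = -2$
$q{\left(Z,j \right)} = 0$ ($q{\left(Z,j \right)} = \left(-2\right) \left(-3\right) 0 = 6 \cdot 0 = 0$)
$S{\left(D,n \right)} = 2 n$ ($S{\left(D,n \right)} = n + \left(0 + n\right) = n + n = 2 n$)
$3 S{\left(q{\left(-2,5 \right)},u{\left(-2,C \right)} \right)} = 3 \cdot 2 \cdot 5 = 3 \cdot 10 = 30$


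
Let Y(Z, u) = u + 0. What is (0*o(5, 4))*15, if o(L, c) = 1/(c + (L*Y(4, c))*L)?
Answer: 0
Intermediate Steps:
Y(Z, u) = u
o(L, c) = 1/(c + c*L²) (o(L, c) = 1/(c + (L*c)*L) = 1/(c + c*L²))
(0*o(5, 4))*15 = (0*(1/(4*(1 + 5²))))*15 = (0*(1/(4*(1 + 25))))*15 = (0*((¼)/26))*15 = (0*((¼)*(1/26)))*15 = (0*(1/104))*15 = 0*15 = 0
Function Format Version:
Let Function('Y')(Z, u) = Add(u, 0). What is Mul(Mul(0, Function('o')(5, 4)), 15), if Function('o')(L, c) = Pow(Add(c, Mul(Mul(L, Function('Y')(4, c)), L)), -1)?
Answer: 0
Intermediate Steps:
Function('Y')(Z, u) = u
Function('o')(L, c) = Pow(Add(c, Mul(c, Pow(L, 2))), -1) (Function('o')(L, c) = Pow(Add(c, Mul(Mul(L, c), L)), -1) = Pow(Add(c, Mul(c, Pow(L, 2))), -1))
Mul(Mul(0, Function('o')(5, 4)), 15) = Mul(Mul(0, Mul(Pow(4, -1), Pow(Add(1, Pow(5, 2)), -1))), 15) = Mul(Mul(0, Mul(Rational(1, 4), Pow(Add(1, 25), -1))), 15) = Mul(Mul(0, Mul(Rational(1, 4), Pow(26, -1))), 15) = Mul(Mul(0, Mul(Rational(1, 4), Rational(1, 26))), 15) = Mul(Mul(0, Rational(1, 104)), 15) = Mul(0, 15) = 0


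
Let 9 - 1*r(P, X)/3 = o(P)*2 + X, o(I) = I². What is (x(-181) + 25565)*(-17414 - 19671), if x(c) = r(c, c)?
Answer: 6320433635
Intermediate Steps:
r(P, X) = 27 - 6*P² - 3*X (r(P, X) = 27 - 3*(P²*2 + X) = 27 - 3*(2*P² + X) = 27 - 3*(X + 2*P²) = 27 + (-6*P² - 3*X) = 27 - 6*P² - 3*X)
x(c) = 27 - 6*c² - 3*c
(x(-181) + 25565)*(-17414 - 19671) = ((27 - 6*(-181)² - 3*(-181)) + 25565)*(-17414 - 19671) = ((27 - 6*32761 + 543) + 25565)*(-37085) = ((27 - 196566 + 543) + 25565)*(-37085) = (-195996 + 25565)*(-37085) = -170431*(-37085) = 6320433635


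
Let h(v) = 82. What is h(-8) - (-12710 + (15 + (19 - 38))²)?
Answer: 12776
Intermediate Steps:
h(-8) - (-12710 + (15 + (19 - 38))²) = 82 - (-12710 + (15 + (19 - 38))²) = 82 - (-12710 + (15 - 19)²) = 82 - (-12710 + (-4)²) = 82 - (-12710 + 16) = 82 - 1*(-12694) = 82 + 12694 = 12776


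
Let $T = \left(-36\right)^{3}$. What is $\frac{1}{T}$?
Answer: $- \frac{1}{46656} \approx -2.1433 \cdot 10^{-5}$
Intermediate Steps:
$T = -46656$
$\frac{1}{T} = \frac{1}{-46656} = - \frac{1}{46656}$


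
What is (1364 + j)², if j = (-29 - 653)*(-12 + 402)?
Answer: 70021627456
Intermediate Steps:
j = -265980 (j = -682*390 = -265980)
(1364 + j)² = (1364 - 265980)² = (-264616)² = 70021627456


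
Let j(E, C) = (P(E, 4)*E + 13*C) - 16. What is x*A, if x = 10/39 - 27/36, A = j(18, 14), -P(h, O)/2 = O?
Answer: -847/78 ≈ -10.859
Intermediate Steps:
P(h, O) = -2*O
j(E, C) = -16 - 8*E + 13*C (j(E, C) = ((-2*4)*E + 13*C) - 16 = (-8*E + 13*C) - 16 = -16 - 8*E + 13*C)
A = 22 (A = -16 - 8*18 + 13*14 = -16 - 144 + 182 = 22)
x = -77/156 (x = 10*(1/39) - 27*1/36 = 10/39 - ¾ = -77/156 ≈ -0.49359)
x*A = -77/156*22 = -847/78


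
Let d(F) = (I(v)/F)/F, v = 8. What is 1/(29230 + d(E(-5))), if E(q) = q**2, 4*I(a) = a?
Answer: 625/18268752 ≈ 3.4211e-5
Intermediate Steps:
I(a) = a/4
d(F) = 2/F**2 (d(F) = (((1/4)*8)/F)/F = (2/F)/F = 2/F**2)
1/(29230 + d(E(-5))) = 1/(29230 + 2/((-5)**2)**2) = 1/(29230 + 2/25**2) = 1/(29230 + 2*(1/625)) = 1/(29230 + 2/625) = 1/(18268752/625) = 625/18268752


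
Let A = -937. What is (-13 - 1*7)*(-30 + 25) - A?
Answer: 1037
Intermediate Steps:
(-13 - 1*7)*(-30 + 25) - A = (-13 - 1*7)*(-30 + 25) - 1*(-937) = (-13 - 7)*(-5) + 937 = -20*(-5) + 937 = 100 + 937 = 1037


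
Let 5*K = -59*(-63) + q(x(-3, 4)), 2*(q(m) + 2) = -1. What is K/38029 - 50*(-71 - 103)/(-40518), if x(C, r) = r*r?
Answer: -29485439/151064610 ≈ -0.19518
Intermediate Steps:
x(C, r) = r²
q(m) = -5/2 (q(m) = -2 + (½)*(-1) = -2 - ½ = -5/2)
K = 7429/10 (K = (-59*(-63) - 5/2)/5 = (3717 - 5/2)/5 = (⅕)*(7429/2) = 7429/10 ≈ 742.90)
K/38029 - 50*(-71 - 103)/(-40518) = (7429/10)/38029 - 50*(-71 - 103)/(-40518) = (7429/10)*(1/38029) - 50*(-174)*(-1/40518) = 437/22370 + 8700*(-1/40518) = 437/22370 - 1450/6753 = -29485439/151064610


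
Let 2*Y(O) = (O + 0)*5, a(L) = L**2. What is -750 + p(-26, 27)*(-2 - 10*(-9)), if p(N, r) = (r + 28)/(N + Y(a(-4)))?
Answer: -2830/7 ≈ -404.29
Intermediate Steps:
Y(O) = 5*O/2 (Y(O) = ((O + 0)*5)/2 = (O*5)/2 = (5*O)/2 = 5*O/2)
p(N, r) = (28 + r)/(40 + N) (p(N, r) = (r + 28)/(N + (5/2)*(-4)**2) = (28 + r)/(N + (5/2)*16) = (28 + r)/(N + 40) = (28 + r)/(40 + N))
-750 + p(-26, 27)*(-2 - 10*(-9)) = -750 + ((28 + 27)/(40 - 26))*(-2 - 10*(-9)) = -750 + (55/14)*(-2 + 90) = -750 + ((1/14)*55)*88 = -750 + (55/14)*88 = -750 + 2420/7 = -2830/7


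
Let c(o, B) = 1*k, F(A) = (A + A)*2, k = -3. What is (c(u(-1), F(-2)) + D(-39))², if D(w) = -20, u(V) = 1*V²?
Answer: 529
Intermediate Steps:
u(V) = V²
F(A) = 4*A (F(A) = (2*A)*2 = 4*A)
c(o, B) = -3 (c(o, B) = 1*(-3) = -3)
(c(u(-1), F(-2)) + D(-39))² = (-3 - 20)² = (-23)² = 529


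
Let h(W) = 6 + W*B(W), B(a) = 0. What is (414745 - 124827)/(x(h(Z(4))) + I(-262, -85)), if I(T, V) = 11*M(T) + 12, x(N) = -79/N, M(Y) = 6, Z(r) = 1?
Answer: 1739508/389 ≈ 4471.7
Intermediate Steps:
h(W) = 6 (h(W) = 6 + W*0 = 6 + 0 = 6)
I(T, V) = 78 (I(T, V) = 11*6 + 12 = 66 + 12 = 78)
(414745 - 124827)/(x(h(Z(4))) + I(-262, -85)) = (414745 - 124827)/(-79/6 + 78) = 289918/(-79*1/6 + 78) = 289918/(-79/6 + 78) = 289918/(389/6) = 289918*(6/389) = 1739508/389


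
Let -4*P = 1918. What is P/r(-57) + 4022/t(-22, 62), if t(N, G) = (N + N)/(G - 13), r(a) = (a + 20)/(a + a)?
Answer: -4848529/814 ≈ -5956.4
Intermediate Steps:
r(a) = (20 + a)/(2*a) (r(a) = (20 + a)/((2*a)) = (20 + a)*(1/(2*a)) = (20 + a)/(2*a))
t(N, G) = 2*N/(-13 + G) (t(N, G) = (2*N)/(-13 + G) = 2*N/(-13 + G))
P = -959/2 (P = -¼*1918 = -959/2 ≈ -479.50)
P/r(-57) + 4022/t(-22, 62) = -959*(-114/(20 - 57))/2 + 4022/((2*(-22)/(-13 + 62))) = -959/(2*((½)*(-1/57)*(-37))) + 4022/((2*(-22)/49)) = -959/(2*37/114) + 4022/((2*(-22)*(1/49))) = -959/2*114/37 + 4022/(-44/49) = -54663/37 + 4022*(-49/44) = -54663/37 - 98539/22 = -4848529/814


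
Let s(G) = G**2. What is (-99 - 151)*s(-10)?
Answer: -25000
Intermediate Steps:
(-99 - 151)*s(-10) = (-99 - 151)*(-10)**2 = -250*100 = -25000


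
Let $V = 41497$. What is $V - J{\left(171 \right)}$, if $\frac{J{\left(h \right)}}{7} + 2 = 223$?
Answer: $39950$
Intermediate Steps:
$J{\left(h \right)} = 1547$ ($J{\left(h \right)} = -14 + 7 \cdot 223 = -14 + 1561 = 1547$)
$V - J{\left(171 \right)} = 41497 - 1547 = 39950$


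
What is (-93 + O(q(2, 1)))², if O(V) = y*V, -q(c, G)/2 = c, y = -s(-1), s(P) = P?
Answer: 9409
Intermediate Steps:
y = 1 (y = -1*(-1) = 1)
q(c, G) = -2*c
O(V) = V (O(V) = 1*V = V)
(-93 + O(q(2, 1)))² = (-93 - 2*2)² = (-93 - 4)² = (-97)² = 9409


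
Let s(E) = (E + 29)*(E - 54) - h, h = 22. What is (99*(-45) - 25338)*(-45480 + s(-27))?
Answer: 1360467552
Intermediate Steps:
s(E) = -22 + (-54 + E)*(29 + E) (s(E) = (E + 29)*(E - 54) - 1*22 = (29 + E)*(-54 + E) - 22 = (-54 + E)*(29 + E) - 22 = -22 + (-54 + E)*(29 + E))
(99*(-45) - 25338)*(-45480 + s(-27)) = (99*(-45) - 25338)*(-45480 + (-1588 + (-27)**2 - 25*(-27))) = (-4455 - 25338)*(-45480 + (-1588 + 729 + 675)) = -29793*(-45480 - 184) = -29793*(-45664) = 1360467552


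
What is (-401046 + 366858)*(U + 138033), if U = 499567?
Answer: -21798268800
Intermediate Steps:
(-401046 + 366858)*(U + 138033) = (-401046 + 366858)*(499567 + 138033) = -34188*637600 = -21798268800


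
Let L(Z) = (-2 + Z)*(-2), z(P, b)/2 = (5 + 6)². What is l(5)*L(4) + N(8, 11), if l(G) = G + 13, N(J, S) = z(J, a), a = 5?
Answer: 170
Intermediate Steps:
z(P, b) = 242 (z(P, b) = 2*(5 + 6)² = 2*11² = 2*121 = 242)
L(Z) = 4 - 2*Z
N(J, S) = 242
l(G) = 13 + G
l(5)*L(4) + N(8, 11) = (13 + 5)*(4 - 2*4) + 242 = 18*(4 - 8) + 242 = 18*(-4) + 242 = -72 + 242 = 170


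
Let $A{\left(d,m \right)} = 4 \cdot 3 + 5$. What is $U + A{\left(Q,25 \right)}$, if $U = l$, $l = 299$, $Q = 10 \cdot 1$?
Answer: $316$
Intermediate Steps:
$Q = 10$
$A{\left(d,m \right)} = 17$ ($A{\left(d,m \right)} = 12 + 5 = 17$)
$U = 299$
$U + A{\left(Q,25 \right)} = 299 + 17 = 316$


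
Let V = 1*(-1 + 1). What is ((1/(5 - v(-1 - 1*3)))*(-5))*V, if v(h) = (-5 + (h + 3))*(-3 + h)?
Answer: 0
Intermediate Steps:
v(h) = (-3 + h)*(-2 + h) (v(h) = (-5 + (3 + h))*(-3 + h) = (-2 + h)*(-3 + h) = (-3 + h)*(-2 + h))
V = 0 (V = 1*0 = 0)
((1/(5 - v(-1 - 1*3)))*(-5))*V = ((1/(5 - (6 + (-1 - 1*3)² - 5*(-1 - 1*3))))*(-5))*0 = ((1/(5 - (6 + (-1 - 3)² - 5*(-1 - 3))))*(-5))*0 = ((1/(5 - (6 + (-4)² - 5*(-4))))*(-5))*0 = ((1/(5 - (6 + 16 + 20)))*(-5))*0 = ((1/(5 - 1*42))*(-5))*0 = ((1/(5 - 42))*(-5))*0 = ((1/(-37))*(-5))*0 = ((1*(-1/37))*(-5))*0 = -1/37*(-5)*0 = (5/37)*0 = 0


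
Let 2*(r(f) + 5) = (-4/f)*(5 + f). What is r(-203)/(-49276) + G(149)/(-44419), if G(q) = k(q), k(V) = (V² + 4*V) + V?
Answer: -229466805279/444324500732 ≈ -0.51644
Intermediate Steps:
k(V) = V² + 5*V
G(q) = q*(5 + q)
r(f) = -5 - 2*(5 + f)/f (r(f) = -5 + ((-4/f)*(5 + f))/2 = -5 + (-4*(5 + f)/f)/2 = -5 - 2*(5 + f)/f)
r(-203)/(-49276) + G(149)/(-44419) = (-7 - 10/(-203))/(-49276) + (149*(5 + 149))/(-44419) = (-7 - 10*(-1/203))*(-1/49276) + (149*154)*(-1/44419) = (-7 + 10/203)*(-1/49276) + 22946*(-1/44419) = -1411/203*(-1/49276) - 22946/44419 = 1411/10003028 - 22946/44419 = -229466805279/444324500732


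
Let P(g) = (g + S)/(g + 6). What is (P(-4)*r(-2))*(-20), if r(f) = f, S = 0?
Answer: -80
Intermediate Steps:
P(g) = g/(6 + g) (P(g) = (g + 0)/(g + 6) = g/(6 + g))
(P(-4)*r(-2))*(-20) = (-4/(6 - 4)*(-2))*(-20) = (-4/2*(-2))*(-20) = (-4*½*(-2))*(-20) = -2*(-2)*(-20) = 4*(-20) = -80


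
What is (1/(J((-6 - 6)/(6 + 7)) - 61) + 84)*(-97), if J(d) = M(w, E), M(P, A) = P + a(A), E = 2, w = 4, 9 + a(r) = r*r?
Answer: -505079/62 ≈ -8146.4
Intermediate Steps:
a(r) = -9 + r**2 (a(r) = -9 + r*r = -9 + r**2)
M(P, A) = -9 + P + A**2 (M(P, A) = P + (-9 + A**2) = -9 + P + A**2)
J(d) = -1 (J(d) = -9 + 4 + 2**2 = -9 + 4 + 4 = -1)
(1/(J((-6 - 6)/(6 + 7)) - 61) + 84)*(-97) = (1/(-1 - 61) + 84)*(-97) = (1/(-62) + 84)*(-97) = (-1/62 + 84)*(-97) = (5207/62)*(-97) = -505079/62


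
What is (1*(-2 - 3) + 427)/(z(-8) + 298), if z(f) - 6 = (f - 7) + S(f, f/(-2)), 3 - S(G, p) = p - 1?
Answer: 422/289 ≈ 1.4602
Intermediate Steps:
S(G, p) = 4 - p (S(G, p) = 3 - (p - 1) = 3 - (-1 + p) = 3 + (1 - p) = 4 - p)
z(f) = 3 + 3*f/2 (z(f) = 6 + ((f - 7) + (4 - f/(-2))) = 6 + ((-7 + f) + (4 - f*(-1)/2)) = 6 + ((-7 + f) + (4 - (-1)*f/2)) = 6 + ((-7 + f) + (4 + f/2)) = 6 + (-3 + 3*f/2) = 3 + 3*f/2)
(1*(-2 - 3) + 427)/(z(-8) + 298) = (1*(-2 - 3) + 427)/((3 + (3/2)*(-8)) + 298) = (1*(-5) + 427)/((3 - 12) + 298) = (-5 + 427)/(-9 + 298) = 422/289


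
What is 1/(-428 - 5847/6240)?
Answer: -2080/892189 ≈ -0.0023313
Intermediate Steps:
1/(-428 - 5847/6240) = 1/(-428 - 5847*1/6240) = 1/(-428 - 1949/2080) = 1/(-892189/2080) = -2080/892189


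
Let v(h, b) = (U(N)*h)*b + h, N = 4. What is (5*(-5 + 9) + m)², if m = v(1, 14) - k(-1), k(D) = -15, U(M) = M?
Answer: 8464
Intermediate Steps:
v(h, b) = h + 4*b*h (v(h, b) = (4*h)*b + h = 4*b*h + h = h + 4*b*h)
m = 72 (m = 1*(1 + 4*14) - 1*(-15) = 1*(1 + 56) + 15 = 1*57 + 15 = 57 + 15 = 72)
(5*(-5 + 9) + m)² = (5*(-5 + 9) + 72)² = (5*4 + 72)² = (20 + 72)² = 92² = 8464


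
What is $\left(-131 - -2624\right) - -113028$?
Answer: $115521$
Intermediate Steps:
$\left(-131 - -2624\right) - -113028 = \left(-131 + 2624\right) + 113028 = 2493 + 113028 = 115521$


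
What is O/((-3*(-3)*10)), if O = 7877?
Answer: 7877/90 ≈ 87.522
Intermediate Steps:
O/((-3*(-3)*10)) = 7877/((-3*(-3)*10)) = 7877/((9*10)) = 7877/90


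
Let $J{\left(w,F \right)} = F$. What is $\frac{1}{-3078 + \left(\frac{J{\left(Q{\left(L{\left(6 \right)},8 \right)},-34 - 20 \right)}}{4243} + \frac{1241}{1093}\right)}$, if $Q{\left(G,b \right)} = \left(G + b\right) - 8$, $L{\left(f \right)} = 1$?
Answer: $- \frac{4637599}{14269323181} \approx -0.00032501$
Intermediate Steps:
$Q{\left(G,b \right)} = -8 + G + b$
$\frac{1}{-3078 + \left(\frac{J{\left(Q{\left(L{\left(6 \right)},8 \right)},-34 - 20 \right)}}{4243} + \frac{1241}{1093}\right)} = \frac{1}{-3078 + \left(\frac{-34 - 20}{4243} + \frac{1241}{1093}\right)} = \frac{1}{-3078 + \left(\left(-54\right) \frac{1}{4243} + 1241 \cdot \frac{1}{1093}\right)} = \frac{1}{-3078 + \left(- \frac{54}{4243} + \frac{1241}{1093}\right)} = \frac{1}{-3078 + \frac{5206541}{4637599}} = \frac{1}{- \frac{14269323181}{4637599}} = - \frac{4637599}{14269323181}$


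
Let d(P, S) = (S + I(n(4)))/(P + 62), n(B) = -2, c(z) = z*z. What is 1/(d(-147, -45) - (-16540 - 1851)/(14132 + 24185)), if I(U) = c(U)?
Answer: 3256945/3134232 ≈ 1.0392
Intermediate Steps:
c(z) = z²
I(U) = U²
d(P, S) = (4 + S)/(62 + P) (d(P, S) = (S + (-2)²)/(P + 62) = (S + 4)/(62 + P) = (4 + S)/(62 + P))
1/(d(-147, -45) - (-16540 - 1851)/(14132 + 24185)) = 1/((4 - 45)/(62 - 147) - (-16540 - 1851)/(14132 + 24185)) = 1/(-41/(-85) - (-18391)/38317) = 1/(-1/85*(-41) - (-18391)/38317) = 1/(41/85 - 1*(-18391/38317)) = 1/(41/85 + 18391/38317) = 1/(3134232/3256945) = 3256945/3134232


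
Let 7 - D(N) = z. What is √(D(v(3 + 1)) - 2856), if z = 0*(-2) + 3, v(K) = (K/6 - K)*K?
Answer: 2*I*√713 ≈ 53.404*I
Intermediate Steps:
v(K) = -5*K²/6 (v(K) = (K*(⅙) - K)*K = (K/6 - K)*K = (-5*K/6)*K = -5*K²/6)
z = 3 (z = 0 + 3 = 3)
D(N) = 4 (D(N) = 7 - 1*3 = 7 - 3 = 4)
√(D(v(3 + 1)) - 2856) = √(4 - 2856) = √(-2852) = 2*I*√713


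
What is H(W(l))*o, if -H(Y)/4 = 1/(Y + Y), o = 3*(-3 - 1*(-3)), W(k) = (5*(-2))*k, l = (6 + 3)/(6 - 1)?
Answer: 0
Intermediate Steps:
l = 9/5 ≈ 1.8000
W(k) = -10*k
o = 0 (o = 3*(-3 + 3) = 3*0 = 0)
H(Y) = -2/Y (H(Y) = -4/(Y + Y) = -4*1/(2*Y) = -2/Y)
H(W(l))*o = -2/((-10*9/5))*0 = -2/(-18)*0 = -2*(-1/18)*0 = (⅑)*0 = 0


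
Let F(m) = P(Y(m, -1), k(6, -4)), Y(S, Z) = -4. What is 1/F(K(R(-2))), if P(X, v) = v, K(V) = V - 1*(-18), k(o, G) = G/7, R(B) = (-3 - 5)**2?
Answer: -7/4 ≈ -1.7500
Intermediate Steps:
R(B) = 64 (R(B) = (-8)**2 = 64)
k(o, G) = G/7 (k(o, G) = G*(1/7) = G/7)
K(V) = 18 + V (K(V) = V + 18 = 18 + V)
F(m) = -4/7 (F(m) = (1/7)*(-4) = -4/7)
1/F(K(R(-2))) = 1/(-4/7) = -7/4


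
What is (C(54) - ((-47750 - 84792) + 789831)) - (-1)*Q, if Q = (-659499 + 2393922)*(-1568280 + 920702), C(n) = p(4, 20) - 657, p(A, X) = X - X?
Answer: -1123174835440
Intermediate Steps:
p(A, X) = 0
C(n) = -657 (C(n) = 0 - 657 = -657)
Q = -1123174177494 (Q = 1734423*(-647578) = -1123174177494)
(C(54) - ((-47750 - 84792) + 789831)) - (-1)*Q = (-657 - ((-47750 - 84792) + 789831)) - (-1)*(-1123174177494) = (-657 - (-132542 + 789831)) - 1*1123174177494 = (-657 - 1*657289) - 1123174177494 = (-657 - 657289) - 1123174177494 = -657946 - 1123174177494 = -1123174835440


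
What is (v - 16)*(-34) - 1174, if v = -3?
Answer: -528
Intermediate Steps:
(v - 16)*(-34) - 1174 = (-3 - 16)*(-34) - 1174 = -19*(-34) - 1174 = 646 - 1174 = -528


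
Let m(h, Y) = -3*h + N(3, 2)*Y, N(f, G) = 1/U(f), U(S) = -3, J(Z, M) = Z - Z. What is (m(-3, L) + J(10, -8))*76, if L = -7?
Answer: 2584/3 ≈ 861.33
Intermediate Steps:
J(Z, M) = 0
N(f, G) = -1/3 (N(f, G) = 1/(-3) = -1/3)
m(h, Y) = -3*h - Y/3
(m(-3, L) + J(10, -8))*76 = ((-3*(-3) - 1/3*(-7)) + 0)*76 = ((9 + 7/3) + 0)*76 = (34/3 + 0)*76 = (34/3)*76 = 2584/3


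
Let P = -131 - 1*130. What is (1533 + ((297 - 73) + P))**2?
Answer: 2238016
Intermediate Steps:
P = -261 (P = -131 - 130 = -261)
(1533 + ((297 - 73) + P))**2 = (1533 + ((297 - 73) - 261))**2 = (1533 + (224 - 261))**2 = (1533 - 37)**2 = 1496**2 = 2238016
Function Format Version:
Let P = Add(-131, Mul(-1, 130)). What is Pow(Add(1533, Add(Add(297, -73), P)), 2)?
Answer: 2238016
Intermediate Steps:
P = -261 (P = Add(-131, -130) = -261)
Pow(Add(1533, Add(Add(297, -73), P)), 2) = Pow(Add(1533, Add(Add(297, -73), -261)), 2) = Pow(Add(1533, Add(224, -261)), 2) = Pow(Add(1533, -37), 2) = Pow(1496, 2) = 2238016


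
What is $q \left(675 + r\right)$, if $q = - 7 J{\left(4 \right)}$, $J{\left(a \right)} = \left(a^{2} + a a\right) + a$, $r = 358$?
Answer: $-260316$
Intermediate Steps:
$J{\left(a \right)} = a + 2 a^{2}$ ($J{\left(a \right)} = \left(a^{2} + a^{2}\right) + a = 2 a^{2} + a = a + 2 a^{2}$)
$q = -252$ ($q = - 7 \cdot 4 \left(1 + 2 \cdot 4\right) = - 7 \cdot 4 \left(1 + 8\right) = - 7 \cdot 4 \cdot 9 = \left(-7\right) 36 = -252$)
$q \left(675 + r\right) = - 252 \left(675 + 358\right) = \left(-252\right) 1033 = -260316$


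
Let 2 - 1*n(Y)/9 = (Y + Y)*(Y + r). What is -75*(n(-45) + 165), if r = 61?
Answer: -985725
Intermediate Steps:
n(Y) = 18 - 18*Y*(61 + Y) (n(Y) = 18 - 9*(Y + Y)*(Y + 61) = 18 - 9*2*Y*(61 + Y) = 18 - 18*Y*(61 + Y))
-75*(n(-45) + 165) = -75*((18 - 1098*(-45) - 18*(-45)²) + 165) = -75*((18 + 49410 - 18*2025) + 165) = -75*((18 + 49410 - 36450) + 165) = -75*(12978 + 165) = -75*13143 = -985725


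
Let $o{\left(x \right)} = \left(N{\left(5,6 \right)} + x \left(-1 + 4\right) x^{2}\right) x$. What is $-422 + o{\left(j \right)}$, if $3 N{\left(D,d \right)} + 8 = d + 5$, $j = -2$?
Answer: $-376$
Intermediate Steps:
$N{\left(D,d \right)} = -1 + \frac{d}{3}$ ($N{\left(D,d \right)} = - \frac{8}{3} + \frac{d + 5}{3} = - \frac{8}{3} + \frac{5 + d}{3} = - \frac{8}{3} + \left(\frac{5}{3} + \frac{d}{3}\right) = -1 + \frac{d}{3}$)
$o{\left(x \right)} = x \left(1 + 3 x^{3}\right)$ ($o{\left(x \right)} = \left(\left(-1 + \frac{1}{3} \cdot 6\right) + x \left(-1 + 4\right) x^{2}\right) x = \left(\left(-1 + 2\right) + x 3 x^{2}\right) x = \left(1 + 3 x x^{2}\right) x = \left(1 + 3 x^{3}\right) x = x \left(1 + 3 x^{3}\right)$)
$-422 + o{\left(j \right)} = -422 - \left(2 - 3 \left(-2\right)^{4}\right) = -422 + \left(-2 + 3 \cdot 16\right) = -422 + \left(-2 + 48\right) = -422 + 46 = -376$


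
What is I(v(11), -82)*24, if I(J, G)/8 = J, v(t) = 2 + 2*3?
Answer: 1536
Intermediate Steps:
v(t) = 8 (v(t) = 2 + 6 = 8)
I(J, G) = 8*J
I(v(11), -82)*24 = (8*8)*24 = 64*24 = 1536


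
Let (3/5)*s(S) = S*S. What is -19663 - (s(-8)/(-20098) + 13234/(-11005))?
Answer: -6523148247107/331767735 ≈ -19662.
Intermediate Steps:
s(S) = 5*S²/3 (s(S) = 5*(S*S)/3 = 5*S²/3)
-19663 - (s(-8)/(-20098) + 13234/(-11005)) = -19663 - (((5/3)*(-8)²)/(-20098) + 13234/(-11005)) = -19663 - (((5/3)*64)*(-1/20098) + 13234*(-1/11005)) = -19663 - ((320/3)*(-1/20098) - 13234/11005) = -19663 - (-160/30147 - 13234/11005) = -19663 - 1*(-400726198/331767735) = -19663 + 400726198/331767735 = -6523148247107/331767735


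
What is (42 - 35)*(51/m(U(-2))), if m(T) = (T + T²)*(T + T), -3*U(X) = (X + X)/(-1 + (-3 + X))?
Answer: 37179/8 ≈ 4647.4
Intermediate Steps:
U(X) = -2*X/(3*(-4 + X)) (U(X) = -(X + X)/(3*(-1 + (-3 + X))) = -2*X/(3*(-4 + X)))
m(T) = 2*T*(T + T²) (m(T) = (T + T²)*(2*T) = 2*T*(T + T²))
(42 - 35)*(51/m(U(-2))) = (42 - 35)*(51/((2*(-2*(-2)/(-12 + 3*(-2)))²*(1 - 2*(-2)/(-12 + 3*(-2)))))) = 7*(51/((2*(-2*(-2)/(-12 - 6))²*(1 - 2*(-2)/(-12 - 6))))) = 7*(51/((2*(-2*(-2)/(-18))²*(1 - 2*(-2)/(-18))))) = 7*(51/((2*(-2*(-2)*(-1/18))²*(1 - 2*(-2)*(-1/18))))) = 7*(51/((2*(-2/9)²*(1 - 2/9)))) = 7*(51/((2*(4/81)*(7/9)))) = 7*(51/(56/729)) = 7*(51*(729/56)) = 7*(37179/56) = 37179/8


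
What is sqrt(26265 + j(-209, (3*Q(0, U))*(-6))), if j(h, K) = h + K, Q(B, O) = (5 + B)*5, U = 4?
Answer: sqrt(25606) ≈ 160.02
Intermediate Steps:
Q(B, O) = 25 + 5*B
j(h, K) = K + h
sqrt(26265 + j(-209, (3*Q(0, U))*(-6))) = sqrt(26265 + ((3*(25 + 5*0))*(-6) - 209)) = sqrt(26265 + ((3*(25 + 0))*(-6) - 209)) = sqrt(26265 + ((3*25)*(-6) - 209)) = sqrt(26265 + (75*(-6) - 209)) = sqrt(26265 + (-450 - 209)) = sqrt(26265 - 659) = sqrt(25606)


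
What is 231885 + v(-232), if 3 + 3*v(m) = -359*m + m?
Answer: 778708/3 ≈ 2.5957e+5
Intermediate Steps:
v(m) = -1 - 358*m/3 (v(m) = -1 + (-359*m + m)/3 = -1 + (-358*m)/3 = -1 - 358*m/3)
231885 + v(-232) = 231885 + (-1 - 358/3*(-232)) = 231885 + (-1 + 83056/3) = 231885 + 83053/3 = 778708/3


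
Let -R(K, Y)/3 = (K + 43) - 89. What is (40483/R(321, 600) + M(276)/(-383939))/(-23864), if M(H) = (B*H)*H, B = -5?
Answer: 662120719/328648445400 ≈ 0.0020147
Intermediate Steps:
R(K, Y) = 138 - 3*K (R(K, Y) = -3*((K + 43) - 89) = -3*((43 + K) - 89) = -3*(-46 + K) = 138 - 3*K)
M(H) = -5*H² (M(H) = (-5*H)*H = -5*H²)
(40483/R(321, 600) + M(276)/(-383939))/(-23864) = (40483/(138 - 3*321) - 5*276²/(-383939))/(-23864) = (40483/(138 - 963) - 5*76176*(-1/383939))*(-1/23864) = (40483/(-825) - 380880*(-1/383939))*(-1/23864) = (40483*(-1/825) + 16560/16693)*(-1/23864) = (-40483/825 + 16560/16693)*(-1/23864) = -662120719/13771725*(-1/23864) = 662120719/328648445400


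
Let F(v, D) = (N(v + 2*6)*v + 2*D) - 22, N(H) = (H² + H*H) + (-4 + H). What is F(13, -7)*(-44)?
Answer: -725428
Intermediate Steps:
N(H) = -4 + H + 2*H² (N(H) = (H² + H²) + (-4 + H) = 2*H² + (-4 + H) = -4 + H + 2*H²)
F(v, D) = -22 + 2*D + v*(8 + v + 2*(12 + v)²) (F(v, D) = ((-4 + (v + 2*6) + 2*(v + 2*6)²)*v + 2*D) - 22 = ((-4 + (v + 12) + 2*(v + 12)²)*v + 2*D) - 22 = ((-4 + (12 + v) + 2*(12 + v)²)*v + 2*D) - 22 = ((8 + v + 2*(12 + v)²)*v + 2*D) - 22 = (v*(8 + v + 2*(12 + v)²) + 2*D) - 22 = (2*D + v*(8 + v + 2*(12 + v)²)) - 22 = -22 + 2*D + v*(8 + v + 2*(12 + v)²))
F(13, -7)*(-44) = (-22 + 2*(-7) + 13*(8 + 13 + 2*(12 + 13)²))*(-44) = (-22 - 14 + 13*(8 + 13 + 2*25²))*(-44) = (-22 - 14 + 13*(8 + 13 + 2*625))*(-44) = (-22 - 14 + 13*(8 + 13 + 1250))*(-44) = (-22 - 14 + 13*1271)*(-44) = (-22 - 14 + 16523)*(-44) = 16487*(-44) = -725428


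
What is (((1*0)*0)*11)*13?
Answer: 0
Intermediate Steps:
(((1*0)*0)*11)*13 = ((0*0)*11)*13 = (0*11)*13 = 0*13 = 0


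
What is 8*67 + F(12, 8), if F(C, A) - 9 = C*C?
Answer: 689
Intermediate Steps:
F(C, A) = 9 + C**2 (F(C, A) = 9 + C*C = 9 + C**2)
8*67 + F(12, 8) = 8*67 + (9 + 12**2) = 536 + (9 + 144) = 536 + 153 = 689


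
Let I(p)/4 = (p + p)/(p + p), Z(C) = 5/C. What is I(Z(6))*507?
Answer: 2028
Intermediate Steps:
I(p) = 4 (I(p) = 4*((p + p)/(p + p)) = 4*((2*p)/((2*p))) = 4*((2*p)*(1/(2*p))) = 4*1 = 4)
I(Z(6))*507 = 4*507 = 2028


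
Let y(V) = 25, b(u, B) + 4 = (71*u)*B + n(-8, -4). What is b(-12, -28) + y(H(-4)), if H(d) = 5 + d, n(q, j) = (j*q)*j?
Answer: 23749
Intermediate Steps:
n(q, j) = q*j**2
b(u, B) = -132 + 71*B*u (b(u, B) = -4 + ((71*u)*B - 8*(-4)**2) = -4 + (71*B*u - 8*16) = -4 + (71*B*u - 128) = -4 + (-128 + 71*B*u) = -132 + 71*B*u)
b(-12, -28) + y(H(-4)) = (-132 + 71*(-28)*(-12)) + 25 = (-132 + 23856) + 25 = 23724 + 25 = 23749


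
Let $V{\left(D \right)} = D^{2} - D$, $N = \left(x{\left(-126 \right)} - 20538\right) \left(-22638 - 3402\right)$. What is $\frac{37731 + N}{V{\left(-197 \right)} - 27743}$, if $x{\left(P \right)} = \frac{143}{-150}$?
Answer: $\frac{2674360379}{56315} \approx 47489.0$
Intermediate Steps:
$x{\left(P \right)} = - \frac{143}{150}$ ($x{\left(P \right)} = 143 \left(- \frac{1}{150}\right) = - \frac{143}{150}$)
$N = \frac{2674171724}{5}$ ($N = \left(- \frac{143}{150} - 20538\right) \left(-22638 - 3402\right) = \left(- \frac{3080843}{150}\right) \left(-26040\right) = \frac{2674171724}{5} \approx 5.3483 \cdot 10^{8}$)
$\frac{37731 + N}{V{\left(-197 \right)} - 27743} = \frac{37731 + \frac{2674171724}{5}}{- 197 \left(-1 - 197\right) - 27743} = \frac{2674360379}{5 \left(\left(-197\right) \left(-198\right) - 27743\right)} = \frac{2674360379}{5 \left(39006 - 27743\right)} = \frac{2674360379}{5 \cdot 11263} = \frac{2674360379}{5} \cdot \frac{1}{11263} = \frac{2674360379}{56315}$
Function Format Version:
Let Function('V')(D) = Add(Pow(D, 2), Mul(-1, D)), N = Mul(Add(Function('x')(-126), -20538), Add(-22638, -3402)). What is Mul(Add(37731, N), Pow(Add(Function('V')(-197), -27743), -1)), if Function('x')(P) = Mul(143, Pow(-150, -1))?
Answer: Rational(2674360379, 56315) ≈ 47489.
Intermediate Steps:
Function('x')(P) = Rational(-143, 150) (Function('x')(P) = Mul(143, Rational(-1, 150)) = Rational(-143, 150))
N = Rational(2674171724, 5) (N = Mul(Add(Rational(-143, 150), -20538), Add(-22638, -3402)) = Mul(Rational(-3080843, 150), -26040) = Rational(2674171724, 5) ≈ 5.3483e+8)
Mul(Add(37731, N), Pow(Add(Function('V')(-197), -27743), -1)) = Mul(Add(37731, Rational(2674171724, 5)), Pow(Add(Mul(-197, Add(-1, -197)), -27743), -1)) = Mul(Rational(2674360379, 5), Pow(Add(Mul(-197, -198), -27743), -1)) = Mul(Rational(2674360379, 5), Pow(Add(39006, -27743), -1)) = Mul(Rational(2674360379, 5), Pow(11263, -1)) = Mul(Rational(2674360379, 5), Rational(1, 11263)) = Rational(2674360379, 56315)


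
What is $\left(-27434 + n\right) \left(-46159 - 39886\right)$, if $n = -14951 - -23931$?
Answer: $1587874430$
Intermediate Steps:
$n = 8980$ ($n = -14951 + 23931 = 8980$)
$\left(-27434 + n\right) \left(-46159 - 39886\right) = \left(-27434 + 8980\right) \left(-46159 - 39886\right) = \left(-18454\right) \left(-86045\right) = 1587874430$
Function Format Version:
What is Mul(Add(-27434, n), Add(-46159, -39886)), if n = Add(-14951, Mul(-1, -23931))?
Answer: 1587874430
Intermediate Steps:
n = 8980 (n = Add(-14951, 23931) = 8980)
Mul(Add(-27434, n), Add(-46159, -39886)) = Mul(Add(-27434, 8980), Add(-46159, -39886)) = Mul(-18454, -86045) = 1587874430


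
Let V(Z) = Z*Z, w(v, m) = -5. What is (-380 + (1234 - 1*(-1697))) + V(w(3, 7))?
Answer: 2576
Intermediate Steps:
V(Z) = Z**2
(-380 + (1234 - 1*(-1697))) + V(w(3, 7)) = (-380 + (1234 - 1*(-1697))) + (-5)**2 = (-380 + (1234 + 1697)) + 25 = (-380 + 2931) + 25 = 2551 + 25 = 2576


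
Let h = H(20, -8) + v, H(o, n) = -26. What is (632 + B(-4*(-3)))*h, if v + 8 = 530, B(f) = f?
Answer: 319424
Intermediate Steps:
v = 522 (v = -8 + 530 = 522)
h = 496 (h = -26 + 522 = 496)
(632 + B(-4*(-3)))*h = (632 - 4*(-3))*496 = (632 + 12)*496 = 644*496 = 319424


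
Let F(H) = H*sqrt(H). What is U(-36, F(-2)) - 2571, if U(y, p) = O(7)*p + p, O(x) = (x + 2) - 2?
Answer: -2571 - 16*I*sqrt(2) ≈ -2571.0 - 22.627*I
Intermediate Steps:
O(x) = x (O(x) = (2 + x) - 2 = x)
F(H) = H**(3/2)
U(y, p) = 8*p (U(y, p) = 7*p + p = 8*p)
U(-36, F(-2)) - 2571 = 8*(-2)**(3/2) - 2571 = 8*(-2*I*sqrt(2)) - 2571 = -16*I*sqrt(2) - 2571 = -2571 - 16*I*sqrt(2)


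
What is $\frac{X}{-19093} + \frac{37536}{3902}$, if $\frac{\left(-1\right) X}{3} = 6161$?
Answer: $\frac{6465537}{610663} \approx 10.588$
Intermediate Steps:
$X = -18483$ ($X = \left(-3\right) 6161 = -18483$)
$\frac{X}{-19093} + \frac{37536}{3902} = - \frac{18483}{-19093} + \frac{37536}{3902} = \left(-18483\right) \left(- \frac{1}{19093}\right) + 37536 \cdot \frac{1}{3902} = \frac{303}{313} + \frac{18768}{1951} = \frac{6465537}{610663}$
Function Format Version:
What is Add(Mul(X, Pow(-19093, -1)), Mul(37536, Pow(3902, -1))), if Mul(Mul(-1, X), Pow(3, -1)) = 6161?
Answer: Rational(6465537, 610663) ≈ 10.588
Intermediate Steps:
X = -18483 (X = Mul(-3, 6161) = -18483)
Add(Mul(X, Pow(-19093, -1)), Mul(37536, Pow(3902, -1))) = Add(Mul(-18483, Pow(-19093, -1)), Mul(37536, Pow(3902, -1))) = Add(Mul(-18483, Rational(-1, 19093)), Mul(37536, Rational(1, 3902))) = Add(Rational(303, 313), Rational(18768, 1951)) = Rational(6465537, 610663)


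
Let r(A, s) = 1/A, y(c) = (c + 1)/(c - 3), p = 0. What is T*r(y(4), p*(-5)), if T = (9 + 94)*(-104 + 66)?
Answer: -3914/5 ≈ -782.80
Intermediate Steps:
T = -3914 (T = 103*(-38) = -3914)
y(c) = (1 + c)/(-3 + c)
T*r(y(4), p*(-5)) = -3914*(-3 + 4)/(1 + 4) = -3914/(5/1) = -3914/(1*5) = -3914/5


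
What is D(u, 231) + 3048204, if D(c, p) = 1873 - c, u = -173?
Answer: 3050250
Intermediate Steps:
D(u, 231) + 3048204 = (1873 - 1*(-173)) + 3048204 = (1873 + 173) + 3048204 = 2046 + 3048204 = 3050250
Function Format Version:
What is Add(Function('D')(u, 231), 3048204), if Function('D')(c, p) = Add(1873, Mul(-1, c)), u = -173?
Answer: 3050250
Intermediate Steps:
Add(Function('D')(u, 231), 3048204) = Add(Add(1873, Mul(-1, -173)), 3048204) = Add(Add(1873, 173), 3048204) = Add(2046, 3048204) = 3050250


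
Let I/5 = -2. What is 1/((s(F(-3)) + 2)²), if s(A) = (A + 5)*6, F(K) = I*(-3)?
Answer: 1/44944 ≈ 2.2250e-5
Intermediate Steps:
I = -10 (I = 5*(-2) = -10)
F(K) = 30 (F(K) = -10*(-3) = 30)
s(A) = 30 + 6*A (s(A) = (5 + A)*6 = 30 + 6*A)
1/((s(F(-3)) + 2)²) = 1/(((30 + 6*30) + 2)²) = 1/(((30 + 180) + 2)²) = 1/((210 + 2)²) = 1/(212²) = 1/44944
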